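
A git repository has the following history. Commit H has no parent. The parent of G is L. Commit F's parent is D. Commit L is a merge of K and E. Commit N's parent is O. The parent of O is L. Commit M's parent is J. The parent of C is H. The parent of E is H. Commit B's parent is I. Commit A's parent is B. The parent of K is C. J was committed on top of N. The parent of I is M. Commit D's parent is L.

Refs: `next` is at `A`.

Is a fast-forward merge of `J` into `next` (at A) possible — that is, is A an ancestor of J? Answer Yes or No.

A fast-forward from A to J is possible iff A is an ancestor of J.
Ancestors of J: {C, E, H, J, K, L, N, O}.
A is not among them, so fast-forward is not possible.

No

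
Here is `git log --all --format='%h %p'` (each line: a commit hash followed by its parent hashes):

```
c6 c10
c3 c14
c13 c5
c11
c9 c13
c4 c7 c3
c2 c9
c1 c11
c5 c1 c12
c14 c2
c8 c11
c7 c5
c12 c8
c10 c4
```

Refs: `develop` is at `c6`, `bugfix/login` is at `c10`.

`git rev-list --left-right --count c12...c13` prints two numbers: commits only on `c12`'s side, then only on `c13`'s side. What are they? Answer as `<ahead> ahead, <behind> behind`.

0 ahead, 3 behind

Reachable from c12: {c11, c12, c8}.
Reachable from c13: {c1, c11, c12, c13, c5, c8}.
Only in c12's history (ahead): {} — 0.
Only in c13's history (behind): {c1, c13, c5} — 3.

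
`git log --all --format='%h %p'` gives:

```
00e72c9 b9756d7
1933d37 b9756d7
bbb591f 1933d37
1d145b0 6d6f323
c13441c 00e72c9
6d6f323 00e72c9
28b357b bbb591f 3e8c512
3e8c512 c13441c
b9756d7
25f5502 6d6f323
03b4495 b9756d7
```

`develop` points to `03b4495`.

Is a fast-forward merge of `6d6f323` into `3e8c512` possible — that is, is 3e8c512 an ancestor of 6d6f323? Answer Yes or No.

A fast-forward from 3e8c512 to 6d6f323 is possible iff 3e8c512 is an ancestor of 6d6f323.
Ancestors of 6d6f323: {00e72c9, 6d6f323, b9756d7}.
3e8c512 is not among them, so fast-forward is not possible.

No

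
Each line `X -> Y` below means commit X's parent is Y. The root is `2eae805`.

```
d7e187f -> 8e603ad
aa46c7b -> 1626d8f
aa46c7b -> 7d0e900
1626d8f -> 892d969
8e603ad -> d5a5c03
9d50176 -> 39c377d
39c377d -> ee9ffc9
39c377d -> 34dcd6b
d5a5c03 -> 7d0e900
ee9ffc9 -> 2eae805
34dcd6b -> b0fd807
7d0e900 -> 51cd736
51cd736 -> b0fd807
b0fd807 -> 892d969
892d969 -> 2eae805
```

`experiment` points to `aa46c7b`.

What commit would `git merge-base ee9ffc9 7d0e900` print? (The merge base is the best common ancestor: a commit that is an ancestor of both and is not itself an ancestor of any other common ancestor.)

2eae805

Ancestors of ee9ffc9: {2eae805, ee9ffc9}.
Ancestors of 7d0e900: {2eae805, 51cd736, 7d0e900, 892d969, b0fd807}.
Common ancestors: {2eae805}.
The only common ancestor is 2eae805, so it is the merge base.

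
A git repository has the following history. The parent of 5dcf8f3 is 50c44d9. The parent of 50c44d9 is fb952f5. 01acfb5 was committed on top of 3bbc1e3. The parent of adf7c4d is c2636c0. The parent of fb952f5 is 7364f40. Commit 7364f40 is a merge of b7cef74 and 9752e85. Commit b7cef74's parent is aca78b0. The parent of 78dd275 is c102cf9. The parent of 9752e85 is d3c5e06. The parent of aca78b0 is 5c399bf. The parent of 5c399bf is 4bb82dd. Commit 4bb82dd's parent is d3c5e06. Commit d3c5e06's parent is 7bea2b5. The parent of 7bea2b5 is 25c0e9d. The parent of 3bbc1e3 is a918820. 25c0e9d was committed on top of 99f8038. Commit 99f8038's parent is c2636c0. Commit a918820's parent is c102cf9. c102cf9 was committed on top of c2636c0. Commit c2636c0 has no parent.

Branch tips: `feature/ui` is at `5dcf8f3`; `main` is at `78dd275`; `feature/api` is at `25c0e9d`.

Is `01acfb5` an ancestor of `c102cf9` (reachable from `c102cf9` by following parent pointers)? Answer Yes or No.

Ancestors of c102cf9: {c102cf9, c2636c0}.
01acfb5 is not in that set, so it is not an ancestor of c102cf9.

No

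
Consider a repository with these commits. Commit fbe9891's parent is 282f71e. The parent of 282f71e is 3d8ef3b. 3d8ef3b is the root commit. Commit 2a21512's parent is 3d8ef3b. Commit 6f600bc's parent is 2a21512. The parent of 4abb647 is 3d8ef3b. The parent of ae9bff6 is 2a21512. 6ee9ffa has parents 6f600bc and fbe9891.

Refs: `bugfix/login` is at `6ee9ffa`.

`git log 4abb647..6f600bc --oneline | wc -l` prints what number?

Reachable from 6f600bc: {2a21512, 3d8ef3b, 6f600bc}.
Reachable from 4abb647: {3d8ef3b, 4abb647}.
In 6f600bc's history but not 4abb647's: {2a21512, 6f600bc} — 2 commits.

2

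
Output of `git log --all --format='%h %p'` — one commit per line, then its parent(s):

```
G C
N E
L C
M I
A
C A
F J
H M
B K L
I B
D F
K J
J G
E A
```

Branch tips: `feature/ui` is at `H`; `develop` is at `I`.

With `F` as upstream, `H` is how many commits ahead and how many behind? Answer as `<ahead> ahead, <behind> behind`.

6 ahead, 1 behind

Reachable from H: {A, B, C, G, H, I, J, K, L, M}.
Reachable from F: {A, C, F, G, J}.
Only in H's history (ahead): {B, H, I, K, L, M} — 6.
Only in F's history (behind): {F} — 1.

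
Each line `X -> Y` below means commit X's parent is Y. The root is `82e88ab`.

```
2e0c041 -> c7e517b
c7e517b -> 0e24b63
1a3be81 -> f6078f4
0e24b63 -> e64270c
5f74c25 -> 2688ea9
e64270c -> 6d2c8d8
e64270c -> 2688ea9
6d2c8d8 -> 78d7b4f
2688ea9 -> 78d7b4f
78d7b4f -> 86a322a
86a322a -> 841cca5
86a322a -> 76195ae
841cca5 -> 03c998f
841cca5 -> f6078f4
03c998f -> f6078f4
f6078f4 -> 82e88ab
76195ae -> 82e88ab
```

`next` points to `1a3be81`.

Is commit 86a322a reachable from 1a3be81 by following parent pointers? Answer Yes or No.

No

Ancestors of 1a3be81: {1a3be81, 82e88ab, f6078f4}.
86a322a is not in that set, so it is not an ancestor of 1a3be81.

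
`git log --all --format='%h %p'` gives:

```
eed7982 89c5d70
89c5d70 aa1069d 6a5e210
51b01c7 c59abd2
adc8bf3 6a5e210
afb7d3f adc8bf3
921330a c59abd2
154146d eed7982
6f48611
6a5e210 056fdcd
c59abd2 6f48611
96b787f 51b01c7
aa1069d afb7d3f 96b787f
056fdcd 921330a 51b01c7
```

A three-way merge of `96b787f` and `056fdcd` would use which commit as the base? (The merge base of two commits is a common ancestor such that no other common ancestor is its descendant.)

Ancestors of 96b787f: {51b01c7, 6f48611, 96b787f, c59abd2}.
Ancestors of 056fdcd: {056fdcd, 51b01c7, 6f48611, 921330a, c59abd2}.
Common ancestors: {51b01c7, 6f48611, c59abd2}.
Among these, 51b01c7 is not an ancestor of any other common ancestor — it is the merge base.

51b01c7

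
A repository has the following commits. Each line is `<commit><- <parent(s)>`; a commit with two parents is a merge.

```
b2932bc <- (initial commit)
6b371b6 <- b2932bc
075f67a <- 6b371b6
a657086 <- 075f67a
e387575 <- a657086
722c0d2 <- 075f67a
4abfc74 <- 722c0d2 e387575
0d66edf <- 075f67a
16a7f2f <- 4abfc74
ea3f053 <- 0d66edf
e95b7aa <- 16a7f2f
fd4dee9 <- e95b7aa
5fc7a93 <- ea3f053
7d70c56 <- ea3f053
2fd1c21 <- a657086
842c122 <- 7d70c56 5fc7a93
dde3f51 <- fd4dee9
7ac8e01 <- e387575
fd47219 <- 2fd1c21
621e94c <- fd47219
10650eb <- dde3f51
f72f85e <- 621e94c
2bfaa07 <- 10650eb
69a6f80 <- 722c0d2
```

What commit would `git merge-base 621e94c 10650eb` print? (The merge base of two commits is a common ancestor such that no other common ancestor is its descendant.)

Ancestors of 621e94c: {075f67a, 2fd1c21, 621e94c, 6b371b6, a657086, b2932bc, fd47219}.
Ancestors of 10650eb: {075f67a, 10650eb, 16a7f2f, 4abfc74, 6b371b6, 722c0d2, a657086, b2932bc, dde3f51, e387575, e95b7aa, fd4dee9}.
Common ancestors: {075f67a, 6b371b6, a657086, b2932bc}.
Among these, a657086 is not an ancestor of any other common ancestor — it is the merge base.

a657086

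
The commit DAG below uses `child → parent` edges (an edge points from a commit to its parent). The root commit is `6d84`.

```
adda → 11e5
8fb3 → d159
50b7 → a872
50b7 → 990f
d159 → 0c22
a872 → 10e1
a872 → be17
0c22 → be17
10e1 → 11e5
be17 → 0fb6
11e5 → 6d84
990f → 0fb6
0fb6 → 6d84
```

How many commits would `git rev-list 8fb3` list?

6

Walking parent pointers from 8fb3: reachable set = {0c22, 0fb6, 6d84, 8fb3, be17, d159}.
That is 6 commits.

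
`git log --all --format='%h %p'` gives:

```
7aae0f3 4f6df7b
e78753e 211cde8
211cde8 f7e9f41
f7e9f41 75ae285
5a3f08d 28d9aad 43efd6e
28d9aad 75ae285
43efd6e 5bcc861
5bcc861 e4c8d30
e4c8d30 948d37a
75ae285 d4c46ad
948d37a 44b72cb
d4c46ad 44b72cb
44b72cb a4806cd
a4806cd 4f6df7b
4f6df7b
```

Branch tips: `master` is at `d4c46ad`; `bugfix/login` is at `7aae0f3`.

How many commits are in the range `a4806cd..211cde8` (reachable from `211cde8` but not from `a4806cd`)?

5

Reachable from 211cde8: {211cde8, 44b72cb, 4f6df7b, 75ae285, a4806cd, d4c46ad, f7e9f41}.
Reachable from a4806cd: {4f6df7b, a4806cd}.
In 211cde8's history but not a4806cd's: {211cde8, 44b72cb, 75ae285, d4c46ad, f7e9f41} — 5 commits.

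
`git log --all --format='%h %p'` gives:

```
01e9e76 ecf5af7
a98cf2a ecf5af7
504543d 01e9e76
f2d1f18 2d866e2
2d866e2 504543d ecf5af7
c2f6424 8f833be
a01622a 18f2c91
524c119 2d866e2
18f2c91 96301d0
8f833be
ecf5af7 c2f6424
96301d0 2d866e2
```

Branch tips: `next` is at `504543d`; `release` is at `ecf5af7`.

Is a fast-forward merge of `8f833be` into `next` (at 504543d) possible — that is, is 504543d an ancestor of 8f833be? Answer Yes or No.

A fast-forward from 504543d to 8f833be is possible iff 504543d is an ancestor of 8f833be.
Ancestors of 8f833be: {8f833be}.
504543d is not among them, so fast-forward is not possible.

No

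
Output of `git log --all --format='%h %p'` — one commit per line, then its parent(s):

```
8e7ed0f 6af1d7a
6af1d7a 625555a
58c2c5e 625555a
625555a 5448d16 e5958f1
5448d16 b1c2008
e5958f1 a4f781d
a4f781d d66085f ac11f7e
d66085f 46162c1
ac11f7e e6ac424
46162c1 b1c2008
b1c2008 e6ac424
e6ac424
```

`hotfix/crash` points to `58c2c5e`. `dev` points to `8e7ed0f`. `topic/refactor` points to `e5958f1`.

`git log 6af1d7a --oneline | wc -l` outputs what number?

10

Walking parent pointers from 6af1d7a: reachable set = {46162c1, 5448d16, 625555a, 6af1d7a, a4f781d, ac11f7e, b1c2008, d66085f, e5958f1, e6ac424}.
That is 10 commits.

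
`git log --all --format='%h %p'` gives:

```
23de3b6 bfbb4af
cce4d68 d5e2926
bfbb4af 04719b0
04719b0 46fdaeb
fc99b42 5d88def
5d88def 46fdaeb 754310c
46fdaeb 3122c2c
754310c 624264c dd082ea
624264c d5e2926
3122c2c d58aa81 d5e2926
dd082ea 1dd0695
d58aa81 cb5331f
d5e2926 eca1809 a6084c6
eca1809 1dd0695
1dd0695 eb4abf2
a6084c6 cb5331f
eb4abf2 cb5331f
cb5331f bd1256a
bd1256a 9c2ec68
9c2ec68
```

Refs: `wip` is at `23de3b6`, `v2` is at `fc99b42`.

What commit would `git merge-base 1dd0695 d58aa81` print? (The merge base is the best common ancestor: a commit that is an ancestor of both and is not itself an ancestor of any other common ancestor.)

Ancestors of 1dd0695: {1dd0695, 9c2ec68, bd1256a, cb5331f, eb4abf2}.
Ancestors of d58aa81: {9c2ec68, bd1256a, cb5331f, d58aa81}.
Common ancestors: {9c2ec68, bd1256a, cb5331f}.
Among these, cb5331f is not an ancestor of any other common ancestor — it is the merge base.

cb5331f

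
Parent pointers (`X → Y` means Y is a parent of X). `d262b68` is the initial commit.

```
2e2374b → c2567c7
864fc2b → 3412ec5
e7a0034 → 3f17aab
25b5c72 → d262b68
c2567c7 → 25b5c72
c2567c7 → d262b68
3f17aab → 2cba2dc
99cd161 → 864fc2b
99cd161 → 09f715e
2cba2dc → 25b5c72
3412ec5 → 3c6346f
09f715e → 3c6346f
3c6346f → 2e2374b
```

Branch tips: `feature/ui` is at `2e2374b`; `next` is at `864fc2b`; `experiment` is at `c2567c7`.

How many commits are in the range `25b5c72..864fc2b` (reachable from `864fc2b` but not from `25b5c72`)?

5

Reachable from 864fc2b: {25b5c72, 2e2374b, 3412ec5, 3c6346f, 864fc2b, c2567c7, d262b68}.
Reachable from 25b5c72: {25b5c72, d262b68}.
In 864fc2b's history but not 25b5c72's: {2e2374b, 3412ec5, 3c6346f, 864fc2b, c2567c7} — 5 commits.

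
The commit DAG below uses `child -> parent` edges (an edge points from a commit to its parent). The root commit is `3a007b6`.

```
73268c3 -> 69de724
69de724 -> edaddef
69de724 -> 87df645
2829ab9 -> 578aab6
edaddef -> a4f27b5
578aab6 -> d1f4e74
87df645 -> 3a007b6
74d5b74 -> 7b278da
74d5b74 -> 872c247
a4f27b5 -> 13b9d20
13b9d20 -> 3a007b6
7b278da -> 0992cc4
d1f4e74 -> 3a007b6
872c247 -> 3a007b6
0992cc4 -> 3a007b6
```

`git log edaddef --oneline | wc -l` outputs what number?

Walking parent pointers from edaddef: reachable set = {13b9d20, 3a007b6, a4f27b5, edaddef}.
That is 4 commits.

4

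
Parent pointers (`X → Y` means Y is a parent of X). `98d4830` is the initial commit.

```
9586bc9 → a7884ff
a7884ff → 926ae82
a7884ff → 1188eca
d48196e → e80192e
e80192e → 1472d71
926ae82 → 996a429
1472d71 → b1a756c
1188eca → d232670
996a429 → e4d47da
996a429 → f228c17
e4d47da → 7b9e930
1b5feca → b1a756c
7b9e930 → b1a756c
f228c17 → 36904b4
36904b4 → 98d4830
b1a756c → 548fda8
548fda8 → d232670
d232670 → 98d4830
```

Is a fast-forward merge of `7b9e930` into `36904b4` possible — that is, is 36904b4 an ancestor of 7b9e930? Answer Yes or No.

A fast-forward from 36904b4 to 7b9e930 is possible iff 36904b4 is an ancestor of 7b9e930.
Ancestors of 7b9e930: {548fda8, 7b9e930, 98d4830, b1a756c, d232670}.
36904b4 is not among them, so fast-forward is not possible.

No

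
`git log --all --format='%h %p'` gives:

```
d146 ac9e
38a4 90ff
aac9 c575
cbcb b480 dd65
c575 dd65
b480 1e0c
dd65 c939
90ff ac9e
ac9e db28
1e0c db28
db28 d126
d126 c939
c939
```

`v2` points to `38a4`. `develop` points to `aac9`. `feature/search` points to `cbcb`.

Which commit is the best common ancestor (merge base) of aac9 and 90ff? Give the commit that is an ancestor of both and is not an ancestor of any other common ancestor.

c939

Ancestors of aac9: {aac9, c575, c939, dd65}.
Ancestors of 90ff: {90ff, ac9e, c939, d126, db28}.
Common ancestors: {c939}.
The only common ancestor is c939, so it is the merge base.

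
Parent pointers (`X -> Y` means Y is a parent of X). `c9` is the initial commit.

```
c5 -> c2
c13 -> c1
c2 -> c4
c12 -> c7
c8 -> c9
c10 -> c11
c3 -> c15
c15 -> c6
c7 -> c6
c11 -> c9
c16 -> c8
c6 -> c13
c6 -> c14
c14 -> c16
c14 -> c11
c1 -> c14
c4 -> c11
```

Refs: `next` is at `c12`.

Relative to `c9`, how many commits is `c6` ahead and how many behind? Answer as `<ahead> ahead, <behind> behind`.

Reachable from c6: {c1, c11, c13, c14, c16, c6, c8, c9}.
Reachable from c9: {c9}.
Only in c6's history (ahead): {c1, c11, c13, c14, c16, c6, c8} — 7.
Only in c9's history (behind): {} — 0.

7 ahead, 0 behind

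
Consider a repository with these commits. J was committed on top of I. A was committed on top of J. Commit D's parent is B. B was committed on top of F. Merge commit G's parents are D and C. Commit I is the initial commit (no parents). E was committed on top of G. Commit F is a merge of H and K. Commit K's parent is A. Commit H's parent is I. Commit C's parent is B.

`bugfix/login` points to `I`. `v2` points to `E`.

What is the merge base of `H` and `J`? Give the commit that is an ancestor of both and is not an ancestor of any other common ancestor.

I

Ancestors of H: {H, I}.
Ancestors of J: {I, J}.
Common ancestors: {I}.
The only common ancestor is I, so it is the merge base.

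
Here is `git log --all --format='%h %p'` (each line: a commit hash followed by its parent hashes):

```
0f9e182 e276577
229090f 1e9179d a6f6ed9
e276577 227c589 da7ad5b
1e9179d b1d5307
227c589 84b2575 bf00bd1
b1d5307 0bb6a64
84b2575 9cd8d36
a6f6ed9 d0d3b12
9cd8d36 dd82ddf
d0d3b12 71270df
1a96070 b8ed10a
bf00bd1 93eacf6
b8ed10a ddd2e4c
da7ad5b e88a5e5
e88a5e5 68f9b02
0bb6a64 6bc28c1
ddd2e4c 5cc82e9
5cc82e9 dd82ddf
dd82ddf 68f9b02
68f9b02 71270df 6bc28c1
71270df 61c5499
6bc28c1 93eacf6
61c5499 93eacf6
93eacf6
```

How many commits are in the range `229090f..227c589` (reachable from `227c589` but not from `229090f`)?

Reachable from 227c589: {227c589, 61c5499, 68f9b02, 6bc28c1, 71270df, 84b2575, 93eacf6, 9cd8d36, bf00bd1, dd82ddf}.
Reachable from 229090f: {0bb6a64, 1e9179d, 229090f, 61c5499, 6bc28c1, 71270df, 93eacf6, a6f6ed9, b1d5307, d0d3b12}.
In 227c589's history but not 229090f's: {227c589, 68f9b02, 84b2575, 9cd8d36, bf00bd1, dd82ddf} — 6 commits.

6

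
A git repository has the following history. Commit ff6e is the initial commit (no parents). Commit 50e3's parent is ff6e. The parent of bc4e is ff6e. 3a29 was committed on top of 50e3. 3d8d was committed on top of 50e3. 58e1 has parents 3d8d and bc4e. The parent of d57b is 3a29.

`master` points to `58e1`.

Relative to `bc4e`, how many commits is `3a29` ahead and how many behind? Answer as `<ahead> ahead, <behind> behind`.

2 ahead, 1 behind

Reachable from 3a29: {3a29, 50e3, ff6e}.
Reachable from bc4e: {bc4e, ff6e}.
Only in 3a29's history (ahead): {3a29, 50e3} — 2.
Only in bc4e's history (behind): {bc4e} — 1.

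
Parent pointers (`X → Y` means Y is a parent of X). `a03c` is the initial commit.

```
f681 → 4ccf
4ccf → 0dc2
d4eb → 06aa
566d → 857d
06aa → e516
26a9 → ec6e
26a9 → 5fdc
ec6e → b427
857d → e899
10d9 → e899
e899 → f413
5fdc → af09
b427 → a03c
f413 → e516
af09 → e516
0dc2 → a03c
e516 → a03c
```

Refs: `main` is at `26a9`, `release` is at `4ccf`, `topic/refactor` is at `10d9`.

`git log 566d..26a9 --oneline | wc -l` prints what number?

5

Reachable from 26a9: {26a9, 5fdc, a03c, af09, b427, e516, ec6e}.
Reachable from 566d: {566d, 857d, a03c, e516, e899, f413}.
In 26a9's history but not 566d's: {26a9, 5fdc, af09, b427, ec6e} — 5 commits.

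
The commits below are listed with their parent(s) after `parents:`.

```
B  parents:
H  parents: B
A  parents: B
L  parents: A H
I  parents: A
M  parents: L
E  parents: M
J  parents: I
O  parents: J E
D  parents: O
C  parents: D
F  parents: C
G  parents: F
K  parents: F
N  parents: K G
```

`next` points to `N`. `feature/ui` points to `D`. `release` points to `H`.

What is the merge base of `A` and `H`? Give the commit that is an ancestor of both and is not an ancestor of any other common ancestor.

Ancestors of A: {A, B}.
Ancestors of H: {B, H}.
Common ancestors: {B}.
The only common ancestor is B, so it is the merge base.

B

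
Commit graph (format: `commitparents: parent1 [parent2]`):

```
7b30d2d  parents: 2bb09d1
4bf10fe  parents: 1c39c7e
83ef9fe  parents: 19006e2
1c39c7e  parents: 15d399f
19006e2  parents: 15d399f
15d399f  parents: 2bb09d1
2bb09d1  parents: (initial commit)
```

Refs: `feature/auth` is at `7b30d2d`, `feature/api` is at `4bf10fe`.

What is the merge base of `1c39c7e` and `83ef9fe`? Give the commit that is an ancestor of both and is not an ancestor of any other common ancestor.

15d399f

Ancestors of 1c39c7e: {15d399f, 1c39c7e, 2bb09d1}.
Ancestors of 83ef9fe: {15d399f, 19006e2, 2bb09d1, 83ef9fe}.
Common ancestors: {15d399f, 2bb09d1}.
Among these, 15d399f is not an ancestor of any other common ancestor — it is the merge base.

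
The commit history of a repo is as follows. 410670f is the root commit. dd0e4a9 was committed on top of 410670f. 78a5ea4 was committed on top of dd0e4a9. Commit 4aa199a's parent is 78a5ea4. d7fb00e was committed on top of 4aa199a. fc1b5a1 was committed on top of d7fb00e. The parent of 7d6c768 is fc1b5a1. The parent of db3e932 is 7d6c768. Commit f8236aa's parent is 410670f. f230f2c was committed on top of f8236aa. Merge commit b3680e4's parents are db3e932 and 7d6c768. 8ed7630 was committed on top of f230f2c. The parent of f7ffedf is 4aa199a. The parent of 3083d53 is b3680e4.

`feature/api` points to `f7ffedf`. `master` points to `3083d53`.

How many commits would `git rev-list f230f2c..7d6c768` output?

Reachable from 7d6c768: {410670f, 4aa199a, 78a5ea4, 7d6c768, d7fb00e, dd0e4a9, fc1b5a1}.
Reachable from f230f2c: {410670f, f230f2c, f8236aa}.
In 7d6c768's history but not f230f2c's: {4aa199a, 78a5ea4, 7d6c768, d7fb00e, dd0e4a9, fc1b5a1} — 6 commits.

6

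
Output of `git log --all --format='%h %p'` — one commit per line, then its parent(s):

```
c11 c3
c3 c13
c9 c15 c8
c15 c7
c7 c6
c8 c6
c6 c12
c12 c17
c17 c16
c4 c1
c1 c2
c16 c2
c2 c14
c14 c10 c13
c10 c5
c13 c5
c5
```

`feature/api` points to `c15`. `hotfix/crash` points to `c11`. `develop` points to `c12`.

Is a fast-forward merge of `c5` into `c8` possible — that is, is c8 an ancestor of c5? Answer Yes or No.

A fast-forward from c8 to c5 is possible iff c8 is an ancestor of c5.
Ancestors of c5: {c5}.
c8 is not among them, so fast-forward is not possible.

No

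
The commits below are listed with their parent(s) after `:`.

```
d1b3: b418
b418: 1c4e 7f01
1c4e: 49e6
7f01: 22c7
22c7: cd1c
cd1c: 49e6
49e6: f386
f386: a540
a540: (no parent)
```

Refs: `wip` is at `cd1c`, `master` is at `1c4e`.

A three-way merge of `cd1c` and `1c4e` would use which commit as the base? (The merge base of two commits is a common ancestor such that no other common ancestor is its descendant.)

Ancestors of cd1c: {49e6, a540, cd1c, f386}.
Ancestors of 1c4e: {1c4e, 49e6, a540, f386}.
Common ancestors: {49e6, a540, f386}.
Among these, 49e6 is not an ancestor of any other common ancestor — it is the merge base.

49e6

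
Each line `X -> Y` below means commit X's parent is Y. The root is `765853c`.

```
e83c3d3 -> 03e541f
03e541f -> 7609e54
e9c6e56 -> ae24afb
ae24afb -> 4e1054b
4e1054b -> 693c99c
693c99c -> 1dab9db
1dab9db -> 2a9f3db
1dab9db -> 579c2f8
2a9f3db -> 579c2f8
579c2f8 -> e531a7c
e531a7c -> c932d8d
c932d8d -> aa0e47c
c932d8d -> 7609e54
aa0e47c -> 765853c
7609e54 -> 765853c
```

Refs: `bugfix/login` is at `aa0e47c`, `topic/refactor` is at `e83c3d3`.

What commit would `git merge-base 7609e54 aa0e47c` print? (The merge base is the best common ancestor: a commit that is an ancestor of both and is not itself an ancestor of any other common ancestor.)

765853c

Ancestors of 7609e54: {7609e54, 765853c}.
Ancestors of aa0e47c: {765853c, aa0e47c}.
Common ancestors: {765853c}.
The only common ancestor is 765853c, so it is the merge base.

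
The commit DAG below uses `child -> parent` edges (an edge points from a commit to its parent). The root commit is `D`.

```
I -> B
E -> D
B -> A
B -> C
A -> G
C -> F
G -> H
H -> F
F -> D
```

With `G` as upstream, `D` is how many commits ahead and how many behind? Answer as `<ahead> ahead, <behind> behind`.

Reachable from D: {D}.
Reachable from G: {D, F, G, H}.
Only in D's history (ahead): {} — 0.
Only in G's history (behind): {F, G, H} — 3.

0 ahead, 3 behind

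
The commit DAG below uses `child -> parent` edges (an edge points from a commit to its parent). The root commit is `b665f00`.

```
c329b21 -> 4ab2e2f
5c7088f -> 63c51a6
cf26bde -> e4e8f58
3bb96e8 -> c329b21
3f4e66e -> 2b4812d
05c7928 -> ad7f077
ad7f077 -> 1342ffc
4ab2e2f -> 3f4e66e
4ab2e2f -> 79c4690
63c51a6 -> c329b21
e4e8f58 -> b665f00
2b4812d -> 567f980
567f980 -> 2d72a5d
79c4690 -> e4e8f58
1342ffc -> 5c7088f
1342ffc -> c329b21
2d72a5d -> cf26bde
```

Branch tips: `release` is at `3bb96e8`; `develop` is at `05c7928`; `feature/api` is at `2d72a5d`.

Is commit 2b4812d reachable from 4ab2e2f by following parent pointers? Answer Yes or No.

Yes

Ancestors of 4ab2e2f (commits reachable by following parents): {2b4812d, 2d72a5d, 3f4e66e, 4ab2e2f, 567f980, 79c4690, b665f00, cf26bde, e4e8f58}.
2b4812d is in that set, so it is an ancestor of 4ab2e2f.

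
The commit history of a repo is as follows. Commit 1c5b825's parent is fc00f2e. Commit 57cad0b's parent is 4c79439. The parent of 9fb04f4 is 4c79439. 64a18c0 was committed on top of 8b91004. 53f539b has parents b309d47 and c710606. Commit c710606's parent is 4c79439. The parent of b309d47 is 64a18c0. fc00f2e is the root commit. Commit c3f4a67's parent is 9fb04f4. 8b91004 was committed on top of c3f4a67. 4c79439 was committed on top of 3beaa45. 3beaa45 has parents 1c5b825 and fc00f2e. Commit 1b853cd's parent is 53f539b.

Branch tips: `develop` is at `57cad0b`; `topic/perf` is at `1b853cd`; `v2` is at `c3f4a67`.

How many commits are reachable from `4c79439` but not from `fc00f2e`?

3

Reachable from 4c79439: {1c5b825, 3beaa45, 4c79439, fc00f2e}.
Reachable from fc00f2e: {fc00f2e}.
In 4c79439's history but not fc00f2e's: {1c5b825, 3beaa45, 4c79439} — 3 commits.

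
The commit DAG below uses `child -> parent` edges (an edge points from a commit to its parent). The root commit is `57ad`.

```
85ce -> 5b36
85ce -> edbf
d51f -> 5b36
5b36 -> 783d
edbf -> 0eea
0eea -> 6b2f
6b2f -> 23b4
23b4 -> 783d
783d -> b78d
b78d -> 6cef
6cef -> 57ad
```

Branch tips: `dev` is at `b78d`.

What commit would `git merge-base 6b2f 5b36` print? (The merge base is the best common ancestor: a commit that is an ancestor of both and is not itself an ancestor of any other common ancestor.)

Ancestors of 6b2f: {23b4, 57ad, 6b2f, 6cef, 783d, b78d}.
Ancestors of 5b36: {57ad, 5b36, 6cef, 783d, b78d}.
Common ancestors: {57ad, 6cef, 783d, b78d}.
Among these, 783d is not an ancestor of any other common ancestor — it is the merge base.

783d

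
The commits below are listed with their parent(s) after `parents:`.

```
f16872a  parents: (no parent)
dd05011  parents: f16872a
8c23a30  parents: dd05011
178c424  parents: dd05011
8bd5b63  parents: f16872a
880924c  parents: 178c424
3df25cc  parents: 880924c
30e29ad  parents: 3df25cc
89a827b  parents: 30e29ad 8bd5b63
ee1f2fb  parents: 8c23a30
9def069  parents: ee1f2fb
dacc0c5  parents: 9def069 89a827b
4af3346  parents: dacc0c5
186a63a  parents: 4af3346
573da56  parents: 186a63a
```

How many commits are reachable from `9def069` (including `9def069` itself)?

Walking parent pointers from 9def069: reachable set = {8c23a30, 9def069, dd05011, ee1f2fb, f16872a}.
That is 5 commits.

5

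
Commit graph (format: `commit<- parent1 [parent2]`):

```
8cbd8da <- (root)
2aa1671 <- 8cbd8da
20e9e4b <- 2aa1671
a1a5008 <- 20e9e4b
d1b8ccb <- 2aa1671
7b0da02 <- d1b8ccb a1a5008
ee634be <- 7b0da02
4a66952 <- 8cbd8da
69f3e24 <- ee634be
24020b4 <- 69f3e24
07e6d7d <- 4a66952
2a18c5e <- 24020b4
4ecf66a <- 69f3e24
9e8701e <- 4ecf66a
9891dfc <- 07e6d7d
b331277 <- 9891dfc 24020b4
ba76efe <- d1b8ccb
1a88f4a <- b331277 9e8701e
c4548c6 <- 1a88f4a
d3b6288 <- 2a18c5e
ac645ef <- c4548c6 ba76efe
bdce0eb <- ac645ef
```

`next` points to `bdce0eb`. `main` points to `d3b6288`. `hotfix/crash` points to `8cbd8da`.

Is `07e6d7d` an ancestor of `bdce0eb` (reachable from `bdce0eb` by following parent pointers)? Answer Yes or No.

Yes

Ancestors of bdce0eb (commits reachable by following parents): {07e6d7d, 1a88f4a, 20e9e4b, 24020b4, 2aa1671, 4a66952, 4ecf66a, 69f3e24, 7b0da02, 8cbd8da, 9891dfc, 9e8701e, a1a5008, ac645ef, b331277, ba76efe, bdce0eb, c4548c6, d1b8ccb, ee634be}.
07e6d7d is in that set, so it is an ancestor of bdce0eb.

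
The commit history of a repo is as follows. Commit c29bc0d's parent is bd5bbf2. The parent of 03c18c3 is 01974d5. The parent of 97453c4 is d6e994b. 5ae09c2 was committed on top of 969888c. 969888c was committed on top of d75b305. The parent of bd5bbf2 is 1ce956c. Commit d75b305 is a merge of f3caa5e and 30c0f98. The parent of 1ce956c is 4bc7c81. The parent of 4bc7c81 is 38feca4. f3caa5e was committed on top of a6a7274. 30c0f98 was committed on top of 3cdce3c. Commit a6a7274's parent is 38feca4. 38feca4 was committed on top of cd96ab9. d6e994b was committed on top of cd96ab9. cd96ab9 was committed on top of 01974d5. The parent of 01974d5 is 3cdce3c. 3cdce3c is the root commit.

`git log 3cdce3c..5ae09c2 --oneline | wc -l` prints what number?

Reachable from 5ae09c2: {01974d5, 30c0f98, 38feca4, 3cdce3c, 5ae09c2, 969888c, a6a7274, cd96ab9, d75b305, f3caa5e}.
Reachable from 3cdce3c: {3cdce3c}.
In 5ae09c2's history but not 3cdce3c's: {01974d5, 30c0f98, 38feca4, 5ae09c2, 969888c, a6a7274, cd96ab9, d75b305, f3caa5e} — 9 commits.

9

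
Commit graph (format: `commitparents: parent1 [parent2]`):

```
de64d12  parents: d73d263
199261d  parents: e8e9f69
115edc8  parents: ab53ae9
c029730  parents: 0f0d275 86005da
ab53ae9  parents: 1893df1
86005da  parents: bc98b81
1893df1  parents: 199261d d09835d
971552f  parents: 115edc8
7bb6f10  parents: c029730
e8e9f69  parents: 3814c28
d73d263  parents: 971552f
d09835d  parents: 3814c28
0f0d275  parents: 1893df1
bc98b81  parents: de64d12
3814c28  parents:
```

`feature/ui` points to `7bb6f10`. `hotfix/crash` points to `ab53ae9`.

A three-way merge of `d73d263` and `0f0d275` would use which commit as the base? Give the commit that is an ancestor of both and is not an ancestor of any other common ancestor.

1893df1

Ancestors of d73d263: {115edc8, 1893df1, 199261d, 3814c28, 971552f, ab53ae9, d09835d, d73d263, e8e9f69}.
Ancestors of 0f0d275: {0f0d275, 1893df1, 199261d, 3814c28, d09835d, e8e9f69}.
Common ancestors: {1893df1, 199261d, 3814c28, d09835d, e8e9f69}.
Among these, 1893df1 is not an ancestor of any other common ancestor — it is the merge base.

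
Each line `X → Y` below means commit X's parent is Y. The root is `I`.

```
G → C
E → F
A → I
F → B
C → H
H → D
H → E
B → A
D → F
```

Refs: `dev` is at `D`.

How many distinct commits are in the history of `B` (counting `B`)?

Walking parent pointers from B: reachable set = {A, B, I}.
That is 3 commits.

3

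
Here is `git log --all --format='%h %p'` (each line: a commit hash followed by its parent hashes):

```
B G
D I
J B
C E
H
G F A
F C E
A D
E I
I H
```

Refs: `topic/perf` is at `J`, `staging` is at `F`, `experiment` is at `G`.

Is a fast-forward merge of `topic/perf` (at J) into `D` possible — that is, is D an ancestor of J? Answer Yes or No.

Yes

A fast-forward from D to J is possible iff D is an ancestor of J.
Ancestors of J: {A, B, C, D, E, F, G, H, I, J}.
D is among them, so fast-forward is possible.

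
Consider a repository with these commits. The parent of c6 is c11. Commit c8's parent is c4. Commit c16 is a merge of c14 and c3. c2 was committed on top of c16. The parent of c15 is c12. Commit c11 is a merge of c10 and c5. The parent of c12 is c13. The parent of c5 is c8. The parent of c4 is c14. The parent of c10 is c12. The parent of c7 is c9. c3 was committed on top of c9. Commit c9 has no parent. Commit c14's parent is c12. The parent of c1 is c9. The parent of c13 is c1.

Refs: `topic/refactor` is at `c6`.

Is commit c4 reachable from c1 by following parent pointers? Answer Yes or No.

Ancestors of c1: {c1, c9}.
c4 is not in that set, so it is not an ancestor of c1.

No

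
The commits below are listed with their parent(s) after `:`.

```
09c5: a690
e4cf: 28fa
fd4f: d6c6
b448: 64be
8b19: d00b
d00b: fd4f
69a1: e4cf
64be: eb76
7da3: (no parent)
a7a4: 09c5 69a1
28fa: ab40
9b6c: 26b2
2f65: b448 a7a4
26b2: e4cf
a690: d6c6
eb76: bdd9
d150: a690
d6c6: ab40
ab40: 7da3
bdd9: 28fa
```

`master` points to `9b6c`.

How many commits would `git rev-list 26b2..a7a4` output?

5

Reachable from a7a4: {09c5, 28fa, 69a1, 7da3, a690, a7a4, ab40, d6c6, e4cf}.
Reachable from 26b2: {26b2, 28fa, 7da3, ab40, e4cf}.
In a7a4's history but not 26b2's: {09c5, 69a1, a690, a7a4, d6c6} — 5 commits.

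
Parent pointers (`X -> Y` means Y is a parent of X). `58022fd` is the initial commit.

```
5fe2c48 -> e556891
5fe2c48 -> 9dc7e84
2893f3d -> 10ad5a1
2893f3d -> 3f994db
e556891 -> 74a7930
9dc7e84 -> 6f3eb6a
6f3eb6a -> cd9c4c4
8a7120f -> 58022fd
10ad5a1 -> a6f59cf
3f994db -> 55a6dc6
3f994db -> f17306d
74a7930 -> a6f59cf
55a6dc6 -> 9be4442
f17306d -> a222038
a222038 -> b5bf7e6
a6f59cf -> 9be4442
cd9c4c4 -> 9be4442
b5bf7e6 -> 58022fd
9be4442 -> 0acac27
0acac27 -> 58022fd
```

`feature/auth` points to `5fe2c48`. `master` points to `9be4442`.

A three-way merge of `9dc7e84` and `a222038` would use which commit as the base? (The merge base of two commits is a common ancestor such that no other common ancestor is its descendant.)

58022fd

Ancestors of 9dc7e84: {0acac27, 58022fd, 6f3eb6a, 9be4442, 9dc7e84, cd9c4c4}.
Ancestors of a222038: {58022fd, a222038, b5bf7e6}.
Common ancestors: {58022fd}.
The only common ancestor is 58022fd, so it is the merge base.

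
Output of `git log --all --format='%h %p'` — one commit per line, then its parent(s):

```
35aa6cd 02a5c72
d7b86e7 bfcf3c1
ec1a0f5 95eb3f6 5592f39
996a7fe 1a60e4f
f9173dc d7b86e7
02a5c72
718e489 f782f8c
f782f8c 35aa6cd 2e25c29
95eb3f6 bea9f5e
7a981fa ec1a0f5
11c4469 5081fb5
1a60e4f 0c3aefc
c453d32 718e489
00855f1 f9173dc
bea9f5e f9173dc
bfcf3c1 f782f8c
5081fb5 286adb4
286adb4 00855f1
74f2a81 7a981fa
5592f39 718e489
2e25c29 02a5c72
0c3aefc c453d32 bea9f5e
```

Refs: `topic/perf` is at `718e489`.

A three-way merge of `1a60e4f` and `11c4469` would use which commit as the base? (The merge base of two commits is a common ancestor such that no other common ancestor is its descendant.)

Ancestors of 1a60e4f: {02a5c72, 0c3aefc, 1a60e4f, 2e25c29, 35aa6cd, 718e489, bea9f5e, bfcf3c1, c453d32, d7b86e7, f782f8c, f9173dc}.
Ancestors of 11c4469: {00855f1, 02a5c72, 11c4469, 286adb4, 2e25c29, 35aa6cd, 5081fb5, bfcf3c1, d7b86e7, f782f8c, f9173dc}.
Common ancestors: {02a5c72, 2e25c29, 35aa6cd, bfcf3c1, d7b86e7, f782f8c, f9173dc}.
Among these, f9173dc is not an ancestor of any other common ancestor — it is the merge base.

f9173dc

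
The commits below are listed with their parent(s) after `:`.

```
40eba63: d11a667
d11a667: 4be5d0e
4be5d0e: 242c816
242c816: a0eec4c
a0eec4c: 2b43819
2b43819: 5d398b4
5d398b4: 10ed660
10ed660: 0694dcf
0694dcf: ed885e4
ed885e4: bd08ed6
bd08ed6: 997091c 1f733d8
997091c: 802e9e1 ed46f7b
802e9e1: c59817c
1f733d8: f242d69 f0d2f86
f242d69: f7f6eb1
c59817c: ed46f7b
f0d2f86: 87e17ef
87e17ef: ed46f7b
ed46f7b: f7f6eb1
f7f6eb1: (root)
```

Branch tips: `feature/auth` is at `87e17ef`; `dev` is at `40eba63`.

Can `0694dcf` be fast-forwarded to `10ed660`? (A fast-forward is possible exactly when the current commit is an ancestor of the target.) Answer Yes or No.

Yes

A fast-forward from 0694dcf to 10ed660 is possible iff 0694dcf is an ancestor of 10ed660.
Ancestors of 10ed660: {0694dcf, 10ed660, 1f733d8, 802e9e1, 87e17ef, 997091c, bd08ed6, c59817c, ed46f7b, ed885e4, f0d2f86, f242d69, f7f6eb1}.
0694dcf is among them, so fast-forward is possible.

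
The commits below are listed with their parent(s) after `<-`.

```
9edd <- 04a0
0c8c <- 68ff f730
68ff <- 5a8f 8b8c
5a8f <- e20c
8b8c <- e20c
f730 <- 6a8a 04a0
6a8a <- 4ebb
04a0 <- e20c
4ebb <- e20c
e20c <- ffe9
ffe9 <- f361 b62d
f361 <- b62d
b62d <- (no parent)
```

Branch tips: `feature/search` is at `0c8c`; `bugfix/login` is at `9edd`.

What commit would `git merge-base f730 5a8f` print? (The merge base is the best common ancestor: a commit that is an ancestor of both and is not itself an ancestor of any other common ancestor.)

e20c

Ancestors of f730: {04a0, 4ebb, 6a8a, b62d, e20c, f361, f730, ffe9}.
Ancestors of 5a8f: {5a8f, b62d, e20c, f361, ffe9}.
Common ancestors: {b62d, e20c, f361, ffe9}.
Among these, e20c is not an ancestor of any other common ancestor — it is the merge base.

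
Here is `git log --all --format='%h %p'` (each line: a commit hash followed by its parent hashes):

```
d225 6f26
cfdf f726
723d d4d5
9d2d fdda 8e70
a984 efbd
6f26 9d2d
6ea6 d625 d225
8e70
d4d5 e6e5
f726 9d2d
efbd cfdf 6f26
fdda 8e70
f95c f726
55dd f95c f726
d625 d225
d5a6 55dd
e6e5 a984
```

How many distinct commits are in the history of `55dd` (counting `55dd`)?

Walking parent pointers from 55dd: reachable set = {55dd, 8e70, 9d2d, f726, f95c, fdda}.
That is 6 commits.

6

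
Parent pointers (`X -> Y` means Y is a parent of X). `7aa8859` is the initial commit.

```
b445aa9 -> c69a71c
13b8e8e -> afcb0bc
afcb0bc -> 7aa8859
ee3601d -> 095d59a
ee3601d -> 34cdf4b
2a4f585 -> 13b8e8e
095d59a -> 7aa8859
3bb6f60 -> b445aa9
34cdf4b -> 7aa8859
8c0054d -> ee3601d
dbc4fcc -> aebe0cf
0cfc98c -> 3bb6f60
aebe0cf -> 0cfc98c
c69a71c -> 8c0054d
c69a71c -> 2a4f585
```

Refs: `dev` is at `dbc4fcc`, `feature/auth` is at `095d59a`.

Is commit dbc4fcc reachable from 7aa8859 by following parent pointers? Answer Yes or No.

Ancestors of 7aa8859: {7aa8859}.
dbc4fcc is not in that set, so it is not an ancestor of 7aa8859.

No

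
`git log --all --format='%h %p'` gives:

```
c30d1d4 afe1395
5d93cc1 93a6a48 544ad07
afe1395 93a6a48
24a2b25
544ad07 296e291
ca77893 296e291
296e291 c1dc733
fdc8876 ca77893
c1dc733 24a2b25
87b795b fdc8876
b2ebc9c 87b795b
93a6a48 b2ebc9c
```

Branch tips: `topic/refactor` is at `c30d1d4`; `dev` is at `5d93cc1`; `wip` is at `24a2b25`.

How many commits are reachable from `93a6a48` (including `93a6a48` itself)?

Walking parent pointers from 93a6a48: reachable set = {24a2b25, 296e291, 87b795b, 93a6a48, b2ebc9c, c1dc733, ca77893, fdc8876}.
That is 8 commits.

8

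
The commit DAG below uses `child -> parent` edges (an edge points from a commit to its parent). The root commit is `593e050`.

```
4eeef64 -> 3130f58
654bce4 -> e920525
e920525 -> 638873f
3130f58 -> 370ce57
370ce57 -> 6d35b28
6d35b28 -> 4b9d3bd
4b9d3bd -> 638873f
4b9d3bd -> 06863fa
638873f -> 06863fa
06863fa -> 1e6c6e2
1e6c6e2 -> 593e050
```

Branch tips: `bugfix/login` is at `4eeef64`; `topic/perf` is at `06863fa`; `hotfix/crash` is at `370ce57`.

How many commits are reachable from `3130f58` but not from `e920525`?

Reachable from 3130f58: {06863fa, 1e6c6e2, 3130f58, 370ce57, 4b9d3bd, 593e050, 638873f, 6d35b28}.
Reachable from e920525: {06863fa, 1e6c6e2, 593e050, 638873f, e920525}.
In 3130f58's history but not e920525's: {3130f58, 370ce57, 4b9d3bd, 6d35b28} — 4 commits.

4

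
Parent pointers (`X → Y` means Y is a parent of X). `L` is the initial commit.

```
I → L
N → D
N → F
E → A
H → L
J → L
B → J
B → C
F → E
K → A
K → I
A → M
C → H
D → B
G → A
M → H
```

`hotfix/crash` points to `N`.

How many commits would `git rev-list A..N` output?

Reachable from N: {A, B, C, D, E, F, H, J, L, M, N}.
Reachable from A: {A, H, L, M}.
In N's history but not A's: {B, C, D, E, F, J, N} — 7 commits.

7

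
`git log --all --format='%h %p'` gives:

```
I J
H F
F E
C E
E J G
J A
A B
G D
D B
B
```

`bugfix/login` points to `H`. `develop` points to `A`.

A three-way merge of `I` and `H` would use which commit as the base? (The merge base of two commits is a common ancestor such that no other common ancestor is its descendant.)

J

Ancestors of I: {A, B, I, J}.
Ancestors of H: {A, B, D, E, F, G, H, J}.
Common ancestors: {A, B, J}.
Among these, J is not an ancestor of any other common ancestor — it is the merge base.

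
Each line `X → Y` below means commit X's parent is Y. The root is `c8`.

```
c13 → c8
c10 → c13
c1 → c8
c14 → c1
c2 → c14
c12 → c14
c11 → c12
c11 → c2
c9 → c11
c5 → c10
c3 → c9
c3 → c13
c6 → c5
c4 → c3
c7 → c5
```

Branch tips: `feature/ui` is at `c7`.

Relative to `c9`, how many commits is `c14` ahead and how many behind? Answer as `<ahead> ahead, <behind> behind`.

Reachable from c14: {c1, c14, c8}.
Reachable from c9: {c1, c11, c12, c14, c2, c8, c9}.
Only in c14's history (ahead): {} — 0.
Only in c9's history (behind): {c11, c12, c2, c9} — 4.

0 ahead, 4 behind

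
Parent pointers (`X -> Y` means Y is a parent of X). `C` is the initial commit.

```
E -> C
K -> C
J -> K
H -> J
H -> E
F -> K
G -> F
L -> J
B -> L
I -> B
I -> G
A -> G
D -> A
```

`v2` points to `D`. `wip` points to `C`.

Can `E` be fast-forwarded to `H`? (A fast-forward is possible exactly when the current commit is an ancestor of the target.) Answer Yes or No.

Yes

A fast-forward from E to H is possible iff E is an ancestor of H.
Ancestors of H: {C, E, H, J, K}.
E is among them, so fast-forward is possible.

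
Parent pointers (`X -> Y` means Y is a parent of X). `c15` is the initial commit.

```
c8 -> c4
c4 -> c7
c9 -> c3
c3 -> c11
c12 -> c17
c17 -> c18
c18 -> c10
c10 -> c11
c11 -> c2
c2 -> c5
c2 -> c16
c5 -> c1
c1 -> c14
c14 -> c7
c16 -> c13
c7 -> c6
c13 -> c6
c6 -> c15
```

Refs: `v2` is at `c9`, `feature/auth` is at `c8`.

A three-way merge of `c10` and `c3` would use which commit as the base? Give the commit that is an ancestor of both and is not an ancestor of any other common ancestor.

Ancestors of c10: {c1, c10, c11, c13, c14, c15, c16, c2, c5, c6, c7}.
Ancestors of c3: {c1, c11, c13, c14, c15, c16, c2, c3, c5, c6, c7}.
Common ancestors: {c1, c11, c13, c14, c15, c16, c2, c5, c6, c7}.
Among these, c11 is not an ancestor of any other common ancestor — it is the merge base.

c11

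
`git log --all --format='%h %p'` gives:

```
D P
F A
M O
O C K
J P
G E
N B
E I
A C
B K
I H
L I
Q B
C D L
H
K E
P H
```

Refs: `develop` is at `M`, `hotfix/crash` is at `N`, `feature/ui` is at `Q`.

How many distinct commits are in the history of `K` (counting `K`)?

Walking parent pointers from K: reachable set = {E, H, I, K}.
That is 4 commits.

4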